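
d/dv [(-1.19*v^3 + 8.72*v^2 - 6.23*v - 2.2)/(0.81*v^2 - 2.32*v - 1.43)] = (-0.9639*v^4 + 5.5216*v^3 - 10.079*v^2 - 21.3752*v + 3.8049)/(0.6561*v^4 - 3.7584*v^3 + 3.0658*v^2 + 6.6352*v + 2.0449)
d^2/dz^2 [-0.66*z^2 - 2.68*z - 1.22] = -1.32000000000000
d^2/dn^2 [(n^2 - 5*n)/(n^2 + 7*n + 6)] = 12*(-2*n^3 - 3*n^2 + 15*n + 41)/(n^6 + 21*n^5 + 165*n^4 + 595*n^3 + 990*n^2 + 756*n + 216)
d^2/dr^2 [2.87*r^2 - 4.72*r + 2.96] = 5.74000000000000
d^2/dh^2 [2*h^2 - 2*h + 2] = 4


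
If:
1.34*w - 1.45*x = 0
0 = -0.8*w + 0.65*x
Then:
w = 0.00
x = 0.00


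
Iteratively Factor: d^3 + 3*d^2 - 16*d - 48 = (d - 4)*(d^2 + 7*d + 12) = (d - 4)*(d + 3)*(d + 4)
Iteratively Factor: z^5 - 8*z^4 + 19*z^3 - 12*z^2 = (z - 3)*(z^4 - 5*z^3 + 4*z^2) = (z - 4)*(z - 3)*(z^3 - z^2) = z*(z - 4)*(z - 3)*(z^2 - z) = z^2*(z - 4)*(z - 3)*(z - 1)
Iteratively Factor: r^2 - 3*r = (r - 3)*(r)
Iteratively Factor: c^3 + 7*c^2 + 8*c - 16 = (c + 4)*(c^2 + 3*c - 4) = (c - 1)*(c + 4)*(c + 4)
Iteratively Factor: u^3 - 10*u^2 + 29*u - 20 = (u - 1)*(u^2 - 9*u + 20) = (u - 4)*(u - 1)*(u - 5)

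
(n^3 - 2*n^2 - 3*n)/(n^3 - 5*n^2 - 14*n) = (-n^2 + 2*n + 3)/(-n^2 + 5*n + 14)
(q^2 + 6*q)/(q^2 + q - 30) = q/(q - 5)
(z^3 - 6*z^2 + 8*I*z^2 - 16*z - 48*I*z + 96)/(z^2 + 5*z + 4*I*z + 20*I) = (z^2 + z*(-6 + 4*I) - 24*I)/(z + 5)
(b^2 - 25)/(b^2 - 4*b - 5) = (b + 5)/(b + 1)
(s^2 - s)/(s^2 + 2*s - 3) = s/(s + 3)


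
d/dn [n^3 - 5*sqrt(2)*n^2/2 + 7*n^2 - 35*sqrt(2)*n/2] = 3*n^2 - 5*sqrt(2)*n + 14*n - 35*sqrt(2)/2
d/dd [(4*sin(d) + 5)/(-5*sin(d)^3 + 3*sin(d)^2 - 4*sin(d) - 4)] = (63*sin(d)^2 - 10*sin(3*d) + 4)*cos(d)/(5*sin(d)^3 - 3*sin(d)^2 + 4*sin(d) + 4)^2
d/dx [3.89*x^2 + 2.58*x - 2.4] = 7.78*x + 2.58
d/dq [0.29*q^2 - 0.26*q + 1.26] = 0.58*q - 0.26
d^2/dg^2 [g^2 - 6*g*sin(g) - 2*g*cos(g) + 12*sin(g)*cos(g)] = 6*g*sin(g) + 2*g*cos(g) + 4*sin(g) - 24*sin(2*g) - 12*cos(g) + 2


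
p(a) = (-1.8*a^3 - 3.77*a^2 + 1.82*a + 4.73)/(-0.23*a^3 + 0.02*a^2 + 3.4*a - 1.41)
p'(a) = (-5.4*a^2 - 7.54*a + 1.82)/(-0.23*a^3 + 0.02*a^2 + 3.4*a - 1.41) + (0.69*a^2 - 0.04*a - 3.4)*(-1.8*a^3 - 3.77*a^2 + 1.82*a + 4.73)/(-0.23*a^3 + 0.02*a^2 + 3.4*a - 1.41)^2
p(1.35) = -1.55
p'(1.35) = -5.58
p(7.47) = 13.32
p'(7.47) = -1.52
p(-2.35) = -0.47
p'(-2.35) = 1.67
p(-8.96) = 7.25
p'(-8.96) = 0.12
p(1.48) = -2.28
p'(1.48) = -5.73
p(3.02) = -27.26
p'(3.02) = -53.88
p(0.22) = -7.43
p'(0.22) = -37.64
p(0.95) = 0.92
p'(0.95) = -7.81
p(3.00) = -26.21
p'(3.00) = -50.69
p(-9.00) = 7.25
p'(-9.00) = 0.11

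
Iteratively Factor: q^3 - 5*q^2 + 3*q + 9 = (q - 3)*(q^2 - 2*q - 3) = (q - 3)*(q + 1)*(q - 3)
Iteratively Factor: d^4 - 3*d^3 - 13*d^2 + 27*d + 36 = (d - 4)*(d^3 + d^2 - 9*d - 9) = (d - 4)*(d + 1)*(d^2 - 9) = (d - 4)*(d + 1)*(d + 3)*(d - 3)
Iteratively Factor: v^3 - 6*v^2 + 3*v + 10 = (v + 1)*(v^2 - 7*v + 10) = (v - 2)*(v + 1)*(v - 5)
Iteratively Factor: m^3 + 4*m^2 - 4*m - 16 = (m + 4)*(m^2 - 4) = (m - 2)*(m + 4)*(m + 2)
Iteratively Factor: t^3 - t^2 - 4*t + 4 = (t - 2)*(t^2 + t - 2) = (t - 2)*(t + 2)*(t - 1)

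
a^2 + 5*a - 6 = (a - 1)*(a + 6)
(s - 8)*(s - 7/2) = s^2 - 23*s/2 + 28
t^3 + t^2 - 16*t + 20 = (t - 2)^2*(t + 5)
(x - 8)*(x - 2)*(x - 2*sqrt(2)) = x^3 - 10*x^2 - 2*sqrt(2)*x^2 + 16*x + 20*sqrt(2)*x - 32*sqrt(2)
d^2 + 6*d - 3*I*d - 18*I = (d + 6)*(d - 3*I)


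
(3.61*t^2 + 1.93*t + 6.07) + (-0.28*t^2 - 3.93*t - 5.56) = 3.33*t^2 - 2.0*t + 0.510000000000001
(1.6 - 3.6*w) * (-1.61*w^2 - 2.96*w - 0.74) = 5.796*w^3 + 8.08*w^2 - 2.072*w - 1.184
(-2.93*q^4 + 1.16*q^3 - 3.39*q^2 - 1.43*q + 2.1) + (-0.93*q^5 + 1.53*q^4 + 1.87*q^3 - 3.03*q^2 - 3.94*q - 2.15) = -0.93*q^5 - 1.4*q^4 + 3.03*q^3 - 6.42*q^2 - 5.37*q - 0.0499999999999998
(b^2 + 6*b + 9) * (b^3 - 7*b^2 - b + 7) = b^5 - b^4 - 34*b^3 - 62*b^2 + 33*b + 63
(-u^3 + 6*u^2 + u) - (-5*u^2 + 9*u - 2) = -u^3 + 11*u^2 - 8*u + 2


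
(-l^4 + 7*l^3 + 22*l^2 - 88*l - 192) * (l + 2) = -l^5 + 5*l^4 + 36*l^3 - 44*l^2 - 368*l - 384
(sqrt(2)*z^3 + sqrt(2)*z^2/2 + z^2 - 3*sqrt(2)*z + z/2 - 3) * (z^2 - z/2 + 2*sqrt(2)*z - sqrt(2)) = sqrt(2)*z^5 + 5*z^4 - 5*sqrt(2)*z^3/4 - 65*z^2/4 + 3*sqrt(2)*z^2/2 - 13*sqrt(2)*z/2 + 15*z/2 + 3*sqrt(2)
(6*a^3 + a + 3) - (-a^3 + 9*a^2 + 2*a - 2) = 7*a^3 - 9*a^2 - a + 5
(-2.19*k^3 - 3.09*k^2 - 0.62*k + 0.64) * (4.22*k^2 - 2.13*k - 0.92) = -9.2418*k^5 - 8.3751*k^4 + 5.9801*k^3 + 6.8642*k^2 - 0.7928*k - 0.5888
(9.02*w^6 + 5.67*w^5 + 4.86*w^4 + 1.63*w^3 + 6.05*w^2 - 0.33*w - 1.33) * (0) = 0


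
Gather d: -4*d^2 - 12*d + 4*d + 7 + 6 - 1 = -4*d^2 - 8*d + 12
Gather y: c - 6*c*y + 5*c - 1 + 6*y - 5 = 6*c + y*(6 - 6*c) - 6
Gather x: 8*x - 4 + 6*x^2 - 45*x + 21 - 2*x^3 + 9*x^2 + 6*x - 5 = -2*x^3 + 15*x^2 - 31*x + 12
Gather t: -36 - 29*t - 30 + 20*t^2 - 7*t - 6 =20*t^2 - 36*t - 72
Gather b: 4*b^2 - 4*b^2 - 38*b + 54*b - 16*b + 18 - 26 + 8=0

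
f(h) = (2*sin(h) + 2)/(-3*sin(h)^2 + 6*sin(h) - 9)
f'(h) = (6*sin(h)*cos(h) - 6*cos(h))*(2*sin(h) + 2)/(-3*sin(h)^2 + 6*sin(h) - 9)^2 + 2*cos(h)/(-3*sin(h)^2 + 6*sin(h) - 9)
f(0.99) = -0.60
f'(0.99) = -0.23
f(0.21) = -0.31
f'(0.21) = -0.43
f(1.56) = -0.67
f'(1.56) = -0.00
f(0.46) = -0.42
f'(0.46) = -0.44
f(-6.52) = -0.14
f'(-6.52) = -0.28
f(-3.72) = -0.47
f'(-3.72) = 0.41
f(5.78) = -0.08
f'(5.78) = -0.19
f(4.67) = -0.00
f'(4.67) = 0.00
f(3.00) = -0.28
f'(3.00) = 0.41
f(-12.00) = -0.46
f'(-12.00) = -0.42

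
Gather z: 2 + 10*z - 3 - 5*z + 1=5*z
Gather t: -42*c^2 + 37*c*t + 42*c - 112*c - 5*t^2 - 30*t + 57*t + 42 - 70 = -42*c^2 - 70*c - 5*t^2 + t*(37*c + 27) - 28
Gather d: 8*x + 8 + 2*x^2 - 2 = 2*x^2 + 8*x + 6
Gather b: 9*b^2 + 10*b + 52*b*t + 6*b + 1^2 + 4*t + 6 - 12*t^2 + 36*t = 9*b^2 + b*(52*t + 16) - 12*t^2 + 40*t + 7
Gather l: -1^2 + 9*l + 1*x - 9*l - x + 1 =0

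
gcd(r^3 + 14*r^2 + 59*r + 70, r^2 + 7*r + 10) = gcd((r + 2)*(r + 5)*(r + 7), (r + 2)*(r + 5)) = r^2 + 7*r + 10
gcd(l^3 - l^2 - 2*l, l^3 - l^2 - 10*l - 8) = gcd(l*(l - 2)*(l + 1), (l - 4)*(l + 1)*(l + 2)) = l + 1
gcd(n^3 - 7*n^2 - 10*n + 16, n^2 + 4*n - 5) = n - 1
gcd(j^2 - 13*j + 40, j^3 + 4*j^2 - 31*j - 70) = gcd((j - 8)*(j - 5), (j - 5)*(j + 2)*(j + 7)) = j - 5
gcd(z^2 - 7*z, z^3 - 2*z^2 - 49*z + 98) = z - 7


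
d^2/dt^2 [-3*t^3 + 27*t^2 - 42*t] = 54 - 18*t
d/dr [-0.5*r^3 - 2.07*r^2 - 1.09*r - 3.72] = -1.5*r^2 - 4.14*r - 1.09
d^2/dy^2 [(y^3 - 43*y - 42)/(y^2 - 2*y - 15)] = 24*(-2*y^3 - 3*y^2 - 84*y + 41)/(y^6 - 6*y^5 - 33*y^4 + 172*y^3 + 495*y^2 - 1350*y - 3375)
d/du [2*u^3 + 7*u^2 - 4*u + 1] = 6*u^2 + 14*u - 4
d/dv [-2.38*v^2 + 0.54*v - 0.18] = 0.54 - 4.76*v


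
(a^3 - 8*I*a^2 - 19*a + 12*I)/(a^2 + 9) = (a^2 - 5*I*a - 4)/(a + 3*I)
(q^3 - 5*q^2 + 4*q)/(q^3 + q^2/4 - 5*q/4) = 4*(q - 4)/(4*q + 5)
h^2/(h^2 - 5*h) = h/(h - 5)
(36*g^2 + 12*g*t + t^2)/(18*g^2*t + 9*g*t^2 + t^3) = (6*g + t)/(t*(3*g + t))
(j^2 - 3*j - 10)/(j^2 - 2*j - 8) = (j - 5)/(j - 4)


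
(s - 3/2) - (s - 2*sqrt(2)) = -3/2 + 2*sqrt(2)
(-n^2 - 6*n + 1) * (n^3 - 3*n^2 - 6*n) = -n^5 - 3*n^4 + 25*n^3 + 33*n^2 - 6*n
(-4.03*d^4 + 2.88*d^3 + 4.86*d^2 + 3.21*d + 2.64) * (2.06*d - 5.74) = -8.3018*d^5 + 29.065*d^4 - 6.5196*d^3 - 21.2838*d^2 - 12.987*d - 15.1536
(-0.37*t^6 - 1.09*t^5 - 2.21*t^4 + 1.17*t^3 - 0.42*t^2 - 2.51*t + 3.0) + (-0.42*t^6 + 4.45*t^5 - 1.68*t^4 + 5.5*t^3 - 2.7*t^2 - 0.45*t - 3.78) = -0.79*t^6 + 3.36*t^5 - 3.89*t^4 + 6.67*t^3 - 3.12*t^2 - 2.96*t - 0.78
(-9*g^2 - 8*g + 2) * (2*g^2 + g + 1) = -18*g^4 - 25*g^3 - 13*g^2 - 6*g + 2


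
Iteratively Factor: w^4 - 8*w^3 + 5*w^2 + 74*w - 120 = (w - 5)*(w^3 - 3*w^2 - 10*w + 24) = (w - 5)*(w + 3)*(w^2 - 6*w + 8) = (w - 5)*(w - 2)*(w + 3)*(w - 4)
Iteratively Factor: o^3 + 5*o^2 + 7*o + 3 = (o + 1)*(o^2 + 4*o + 3) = (o + 1)^2*(o + 3)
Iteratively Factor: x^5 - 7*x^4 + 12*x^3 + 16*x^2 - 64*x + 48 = (x - 3)*(x^4 - 4*x^3 + 16*x - 16) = (x - 3)*(x - 2)*(x^3 - 2*x^2 - 4*x + 8) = (x - 3)*(x - 2)^2*(x^2 - 4) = (x - 3)*(x - 2)^2*(x + 2)*(x - 2)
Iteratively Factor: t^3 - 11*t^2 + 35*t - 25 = (t - 5)*(t^2 - 6*t + 5) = (t - 5)*(t - 1)*(t - 5)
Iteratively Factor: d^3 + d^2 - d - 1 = (d + 1)*(d^2 - 1) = (d - 1)*(d + 1)*(d + 1)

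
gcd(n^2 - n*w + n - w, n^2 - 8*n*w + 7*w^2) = -n + w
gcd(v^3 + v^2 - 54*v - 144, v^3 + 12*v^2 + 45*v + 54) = v^2 + 9*v + 18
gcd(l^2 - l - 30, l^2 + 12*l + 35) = l + 5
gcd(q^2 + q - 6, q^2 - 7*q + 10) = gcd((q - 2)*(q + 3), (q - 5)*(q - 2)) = q - 2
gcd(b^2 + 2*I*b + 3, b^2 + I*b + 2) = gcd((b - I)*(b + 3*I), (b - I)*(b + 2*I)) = b - I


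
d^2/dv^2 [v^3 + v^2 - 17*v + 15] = 6*v + 2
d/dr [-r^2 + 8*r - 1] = 8 - 2*r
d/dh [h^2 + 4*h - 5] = 2*h + 4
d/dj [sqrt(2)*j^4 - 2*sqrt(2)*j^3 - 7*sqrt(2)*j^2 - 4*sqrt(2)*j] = sqrt(2)*(4*j^3 - 6*j^2 - 14*j - 4)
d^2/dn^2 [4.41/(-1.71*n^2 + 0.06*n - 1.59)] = (25.790562*n^2 - 0.904932*n - 4.41*(3.42*n - 0.06)*(6.84*n - 0.12) + 23.980698)/(1.71*n^2 - 0.06*n + 1.59)^3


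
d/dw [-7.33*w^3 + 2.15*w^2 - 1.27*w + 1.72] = -21.99*w^2 + 4.3*w - 1.27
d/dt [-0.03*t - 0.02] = -0.0300000000000000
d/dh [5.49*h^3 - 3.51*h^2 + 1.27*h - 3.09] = 16.47*h^2 - 7.02*h + 1.27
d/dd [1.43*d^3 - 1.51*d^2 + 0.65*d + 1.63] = 4.29*d^2 - 3.02*d + 0.65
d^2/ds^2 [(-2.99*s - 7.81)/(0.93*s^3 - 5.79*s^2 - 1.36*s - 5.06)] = (-15.516306*s^5 + 15.54309*s^4 + 464.83449*s^3 - 1680.514902*s^2 - 63.912816*s + 469.886604)/(0.804357*s^9 - 15.023313*s^8 + 90.003447*s^7 - 163.294569*s^6 + 31.861548*s^5 - 502.624062*s^4 - 170.148196*s^3 - 472.81146*s^2 - 104.462688*s - 129.554216)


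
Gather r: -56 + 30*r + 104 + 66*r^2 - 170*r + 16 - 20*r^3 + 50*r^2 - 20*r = -20*r^3 + 116*r^2 - 160*r + 64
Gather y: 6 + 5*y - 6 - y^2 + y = -y^2 + 6*y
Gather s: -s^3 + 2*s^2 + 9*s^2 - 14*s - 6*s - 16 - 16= -s^3 + 11*s^2 - 20*s - 32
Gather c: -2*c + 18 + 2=20 - 2*c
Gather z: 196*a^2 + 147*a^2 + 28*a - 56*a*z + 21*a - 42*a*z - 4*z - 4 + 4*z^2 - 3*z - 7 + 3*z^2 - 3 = 343*a^2 + 49*a + 7*z^2 + z*(-98*a - 7) - 14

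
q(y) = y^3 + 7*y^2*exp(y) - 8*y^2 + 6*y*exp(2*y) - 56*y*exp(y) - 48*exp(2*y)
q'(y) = 7*y^2*exp(y) + 3*y^2 + 12*y*exp(2*y) - 42*y*exp(y) - 16*y - 90*exp(2*y) - 56*exp(y)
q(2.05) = -2842.40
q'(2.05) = -4841.75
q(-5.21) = -355.94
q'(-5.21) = 166.71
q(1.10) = -541.60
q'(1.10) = -988.67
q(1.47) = -1047.47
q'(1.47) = -1832.08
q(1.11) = -551.57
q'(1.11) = -1005.30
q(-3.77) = -160.16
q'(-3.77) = 107.54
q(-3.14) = -99.36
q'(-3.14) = 85.85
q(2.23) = -3860.53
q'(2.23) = -6558.32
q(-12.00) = -2879.99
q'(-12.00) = 624.01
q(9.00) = 394470390.11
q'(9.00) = 1182957253.63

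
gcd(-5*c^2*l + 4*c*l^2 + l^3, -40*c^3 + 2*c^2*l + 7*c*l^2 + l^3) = 5*c + l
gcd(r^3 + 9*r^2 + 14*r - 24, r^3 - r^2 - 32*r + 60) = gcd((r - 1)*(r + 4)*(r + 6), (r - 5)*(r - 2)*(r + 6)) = r + 6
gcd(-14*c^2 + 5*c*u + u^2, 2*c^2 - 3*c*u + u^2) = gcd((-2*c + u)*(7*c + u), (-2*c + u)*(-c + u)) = -2*c + u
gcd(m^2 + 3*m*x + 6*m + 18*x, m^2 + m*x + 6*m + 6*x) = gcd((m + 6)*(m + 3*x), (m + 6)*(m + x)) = m + 6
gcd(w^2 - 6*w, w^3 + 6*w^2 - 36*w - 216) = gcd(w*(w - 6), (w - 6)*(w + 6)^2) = w - 6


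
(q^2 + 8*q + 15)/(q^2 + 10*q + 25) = (q + 3)/(q + 5)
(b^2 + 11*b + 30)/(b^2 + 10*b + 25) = (b + 6)/(b + 5)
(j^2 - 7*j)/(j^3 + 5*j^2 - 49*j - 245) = j/(j^2 + 12*j + 35)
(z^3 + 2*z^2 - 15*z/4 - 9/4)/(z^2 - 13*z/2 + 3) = (4*z^3 + 8*z^2 - 15*z - 9)/(2*(2*z^2 - 13*z + 6))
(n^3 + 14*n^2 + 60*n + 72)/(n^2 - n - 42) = (n^2 + 8*n + 12)/(n - 7)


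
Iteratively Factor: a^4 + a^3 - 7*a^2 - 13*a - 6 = (a + 1)*(a^3 - 7*a - 6) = (a + 1)*(a + 2)*(a^2 - 2*a - 3) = (a + 1)^2*(a + 2)*(a - 3)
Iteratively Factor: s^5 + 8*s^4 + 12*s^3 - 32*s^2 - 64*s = (s)*(s^4 + 8*s^3 + 12*s^2 - 32*s - 64) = s*(s - 2)*(s^3 + 10*s^2 + 32*s + 32) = s*(s - 2)*(s + 2)*(s^2 + 8*s + 16) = s*(s - 2)*(s + 2)*(s + 4)*(s + 4)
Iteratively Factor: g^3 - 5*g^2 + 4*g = (g)*(g^2 - 5*g + 4) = g*(g - 4)*(g - 1)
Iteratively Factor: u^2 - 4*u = (u - 4)*(u)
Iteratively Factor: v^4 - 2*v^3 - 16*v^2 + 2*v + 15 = (v - 1)*(v^3 - v^2 - 17*v - 15) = (v - 1)*(v + 3)*(v^2 - 4*v - 5) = (v - 1)*(v + 1)*(v + 3)*(v - 5)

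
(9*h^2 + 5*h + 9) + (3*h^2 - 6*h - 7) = 12*h^2 - h + 2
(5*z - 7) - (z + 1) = 4*z - 8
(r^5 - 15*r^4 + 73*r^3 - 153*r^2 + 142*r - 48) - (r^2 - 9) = r^5 - 15*r^4 + 73*r^3 - 154*r^2 + 142*r - 39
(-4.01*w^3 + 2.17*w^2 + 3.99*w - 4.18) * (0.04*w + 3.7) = -0.1604*w^4 - 14.7502*w^3 + 8.1886*w^2 + 14.5958*w - 15.466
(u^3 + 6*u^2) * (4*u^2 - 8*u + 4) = 4*u^5 + 16*u^4 - 44*u^3 + 24*u^2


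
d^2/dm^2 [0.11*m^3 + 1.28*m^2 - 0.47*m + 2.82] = 0.66*m + 2.56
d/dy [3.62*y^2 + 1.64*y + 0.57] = 7.24*y + 1.64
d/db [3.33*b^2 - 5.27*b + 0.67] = 6.66*b - 5.27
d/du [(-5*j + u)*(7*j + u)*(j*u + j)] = j*(-35*j^2 + 4*j*u + 2*j + 3*u^2 + 2*u)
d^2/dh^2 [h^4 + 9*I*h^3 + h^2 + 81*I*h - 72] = 12*h^2 + 54*I*h + 2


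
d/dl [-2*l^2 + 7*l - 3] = 7 - 4*l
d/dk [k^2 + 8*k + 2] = 2*k + 8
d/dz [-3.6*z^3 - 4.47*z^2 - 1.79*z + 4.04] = -10.8*z^2 - 8.94*z - 1.79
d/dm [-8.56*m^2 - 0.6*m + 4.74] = -17.12*m - 0.6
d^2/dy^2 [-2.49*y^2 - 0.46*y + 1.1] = -4.98000000000000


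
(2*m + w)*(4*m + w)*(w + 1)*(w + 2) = 8*m^2*w^2 + 24*m^2*w + 16*m^2 + 6*m*w^3 + 18*m*w^2 + 12*m*w + w^4 + 3*w^3 + 2*w^2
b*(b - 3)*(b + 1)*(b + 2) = b^4 - 7*b^2 - 6*b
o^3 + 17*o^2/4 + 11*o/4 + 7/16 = (o + 1/4)*(o + 1/2)*(o + 7/2)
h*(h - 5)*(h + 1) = h^3 - 4*h^2 - 5*h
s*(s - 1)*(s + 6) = s^3 + 5*s^2 - 6*s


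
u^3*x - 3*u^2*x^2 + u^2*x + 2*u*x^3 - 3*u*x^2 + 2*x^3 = (u - 2*x)*(u - x)*(u*x + x)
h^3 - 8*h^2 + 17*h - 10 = (h - 5)*(h - 2)*(h - 1)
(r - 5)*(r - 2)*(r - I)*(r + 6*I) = r^4 - 7*r^3 + 5*I*r^3 + 16*r^2 - 35*I*r^2 - 42*r + 50*I*r + 60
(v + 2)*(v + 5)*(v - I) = v^3 + 7*v^2 - I*v^2 + 10*v - 7*I*v - 10*I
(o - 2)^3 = o^3 - 6*o^2 + 12*o - 8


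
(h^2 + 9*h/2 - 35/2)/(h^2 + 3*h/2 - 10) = (h + 7)/(h + 4)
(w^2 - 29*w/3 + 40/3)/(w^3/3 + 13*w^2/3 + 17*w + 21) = (3*w^2 - 29*w + 40)/(w^3 + 13*w^2 + 51*w + 63)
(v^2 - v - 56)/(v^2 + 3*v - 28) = (v - 8)/(v - 4)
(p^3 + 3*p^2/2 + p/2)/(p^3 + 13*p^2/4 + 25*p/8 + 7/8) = 4*p/(4*p + 7)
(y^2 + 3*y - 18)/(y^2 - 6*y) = (y^2 + 3*y - 18)/(y*(y - 6))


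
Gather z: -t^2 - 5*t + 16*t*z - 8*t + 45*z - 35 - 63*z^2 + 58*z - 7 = -t^2 - 13*t - 63*z^2 + z*(16*t + 103) - 42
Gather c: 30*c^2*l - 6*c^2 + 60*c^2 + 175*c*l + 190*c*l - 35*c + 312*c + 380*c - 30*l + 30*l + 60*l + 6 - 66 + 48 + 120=c^2*(30*l + 54) + c*(365*l + 657) + 60*l + 108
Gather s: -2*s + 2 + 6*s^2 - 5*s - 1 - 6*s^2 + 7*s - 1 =0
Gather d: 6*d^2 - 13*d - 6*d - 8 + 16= 6*d^2 - 19*d + 8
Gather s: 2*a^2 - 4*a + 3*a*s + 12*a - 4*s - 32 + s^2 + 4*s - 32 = 2*a^2 + 3*a*s + 8*a + s^2 - 64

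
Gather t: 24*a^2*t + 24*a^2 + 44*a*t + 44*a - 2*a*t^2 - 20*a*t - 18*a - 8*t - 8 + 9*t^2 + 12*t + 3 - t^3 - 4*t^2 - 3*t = 24*a^2 + 26*a - t^3 + t^2*(5 - 2*a) + t*(24*a^2 + 24*a + 1) - 5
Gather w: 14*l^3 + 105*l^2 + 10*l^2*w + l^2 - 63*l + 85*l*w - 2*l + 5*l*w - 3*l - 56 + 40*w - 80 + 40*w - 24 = 14*l^3 + 106*l^2 - 68*l + w*(10*l^2 + 90*l + 80) - 160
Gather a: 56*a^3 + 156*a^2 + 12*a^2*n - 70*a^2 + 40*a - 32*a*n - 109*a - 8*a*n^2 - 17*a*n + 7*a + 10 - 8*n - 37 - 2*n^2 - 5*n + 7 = 56*a^3 + a^2*(12*n + 86) + a*(-8*n^2 - 49*n - 62) - 2*n^2 - 13*n - 20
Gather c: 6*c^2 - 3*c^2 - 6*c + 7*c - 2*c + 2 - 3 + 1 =3*c^2 - c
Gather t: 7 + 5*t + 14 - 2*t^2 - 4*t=-2*t^2 + t + 21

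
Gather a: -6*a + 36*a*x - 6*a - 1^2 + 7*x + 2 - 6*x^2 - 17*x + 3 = a*(36*x - 12) - 6*x^2 - 10*x + 4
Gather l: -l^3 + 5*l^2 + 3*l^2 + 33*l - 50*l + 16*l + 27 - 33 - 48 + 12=-l^3 + 8*l^2 - l - 42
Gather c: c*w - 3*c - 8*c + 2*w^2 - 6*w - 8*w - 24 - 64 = c*(w - 11) + 2*w^2 - 14*w - 88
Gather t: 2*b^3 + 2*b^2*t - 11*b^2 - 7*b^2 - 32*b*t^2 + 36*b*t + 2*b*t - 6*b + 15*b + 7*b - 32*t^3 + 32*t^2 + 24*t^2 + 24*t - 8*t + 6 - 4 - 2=2*b^3 - 18*b^2 + 16*b - 32*t^3 + t^2*(56 - 32*b) + t*(2*b^2 + 38*b + 16)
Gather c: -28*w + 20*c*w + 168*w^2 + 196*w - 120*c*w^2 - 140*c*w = c*(-120*w^2 - 120*w) + 168*w^2 + 168*w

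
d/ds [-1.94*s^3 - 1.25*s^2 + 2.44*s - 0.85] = -5.82*s^2 - 2.5*s + 2.44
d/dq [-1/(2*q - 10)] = 1/(2*(q - 5)^2)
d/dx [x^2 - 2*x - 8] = 2*x - 2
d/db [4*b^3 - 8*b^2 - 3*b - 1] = 12*b^2 - 16*b - 3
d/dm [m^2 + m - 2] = 2*m + 1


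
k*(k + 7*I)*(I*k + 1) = I*k^3 - 6*k^2 + 7*I*k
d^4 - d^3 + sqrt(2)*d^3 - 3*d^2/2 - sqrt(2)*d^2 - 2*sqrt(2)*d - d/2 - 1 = (d - 2)*(d + 1)*(d + sqrt(2)/2)^2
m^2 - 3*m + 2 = (m - 2)*(m - 1)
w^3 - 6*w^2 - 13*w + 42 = (w - 7)*(w - 2)*(w + 3)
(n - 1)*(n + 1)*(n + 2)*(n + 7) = n^4 + 9*n^3 + 13*n^2 - 9*n - 14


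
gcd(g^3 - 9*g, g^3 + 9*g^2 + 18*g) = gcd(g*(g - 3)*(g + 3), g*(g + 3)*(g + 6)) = g^2 + 3*g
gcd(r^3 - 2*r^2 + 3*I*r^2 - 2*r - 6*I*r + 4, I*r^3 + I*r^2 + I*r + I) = r + I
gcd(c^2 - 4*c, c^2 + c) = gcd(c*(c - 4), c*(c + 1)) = c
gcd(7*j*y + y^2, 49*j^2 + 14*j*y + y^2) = 7*j + y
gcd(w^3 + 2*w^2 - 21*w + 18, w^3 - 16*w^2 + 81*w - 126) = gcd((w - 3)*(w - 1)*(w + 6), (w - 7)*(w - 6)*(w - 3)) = w - 3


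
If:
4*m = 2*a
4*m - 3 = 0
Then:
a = 3/2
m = 3/4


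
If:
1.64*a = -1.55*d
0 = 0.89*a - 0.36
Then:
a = 0.40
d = -0.43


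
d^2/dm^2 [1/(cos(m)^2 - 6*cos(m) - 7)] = (8*sin(m)^4 - 132*sin(m)^2 - 39*cos(m) - 9*cos(3*m) - 48)/(2*(sin(m)^2 + 6*cos(m) + 6)^3)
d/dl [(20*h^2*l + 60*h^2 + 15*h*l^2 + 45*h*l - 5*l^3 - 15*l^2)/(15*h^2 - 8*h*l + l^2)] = 5*(60*h^4 + 90*h^3*l + 231*h^3 - 73*h^2*l^2 - 114*h^2*l + 16*h*l^3 + 15*h*l^2 - l^4)/(225*h^4 - 240*h^3*l + 94*h^2*l^2 - 16*h*l^3 + l^4)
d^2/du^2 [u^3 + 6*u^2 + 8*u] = 6*u + 12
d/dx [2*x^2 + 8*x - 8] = 4*x + 8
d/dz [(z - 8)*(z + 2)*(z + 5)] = 3*z^2 - 2*z - 46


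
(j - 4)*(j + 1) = j^2 - 3*j - 4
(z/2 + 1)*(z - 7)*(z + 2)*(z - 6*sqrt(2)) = z^4/2 - 3*sqrt(2)*z^3 - 3*z^3/2 - 12*z^2 + 9*sqrt(2)*z^2 - 14*z + 72*sqrt(2)*z + 84*sqrt(2)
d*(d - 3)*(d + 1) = d^3 - 2*d^2 - 3*d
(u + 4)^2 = u^2 + 8*u + 16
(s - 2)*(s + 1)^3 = s^4 + s^3 - 3*s^2 - 5*s - 2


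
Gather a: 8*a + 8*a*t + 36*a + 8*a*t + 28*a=a*(16*t + 72)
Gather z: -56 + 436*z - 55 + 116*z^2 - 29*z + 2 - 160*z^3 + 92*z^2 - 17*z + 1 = -160*z^3 + 208*z^2 + 390*z - 108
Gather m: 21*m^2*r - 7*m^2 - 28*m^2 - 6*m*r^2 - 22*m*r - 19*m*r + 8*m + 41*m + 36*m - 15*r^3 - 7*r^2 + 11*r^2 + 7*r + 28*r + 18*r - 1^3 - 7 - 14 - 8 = m^2*(21*r - 35) + m*(-6*r^2 - 41*r + 85) - 15*r^3 + 4*r^2 + 53*r - 30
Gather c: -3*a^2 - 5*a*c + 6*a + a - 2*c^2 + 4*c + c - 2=-3*a^2 + 7*a - 2*c^2 + c*(5 - 5*a) - 2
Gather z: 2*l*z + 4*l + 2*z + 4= 4*l + z*(2*l + 2) + 4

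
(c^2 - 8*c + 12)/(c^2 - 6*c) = (c - 2)/c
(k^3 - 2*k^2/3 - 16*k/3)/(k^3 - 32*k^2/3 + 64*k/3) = (k + 2)/(k - 8)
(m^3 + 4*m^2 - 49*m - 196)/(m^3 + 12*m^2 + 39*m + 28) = (m - 7)/(m + 1)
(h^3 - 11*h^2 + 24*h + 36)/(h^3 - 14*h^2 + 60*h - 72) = (h + 1)/(h - 2)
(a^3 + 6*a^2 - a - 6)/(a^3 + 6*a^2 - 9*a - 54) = (a^2 - 1)/(a^2 - 9)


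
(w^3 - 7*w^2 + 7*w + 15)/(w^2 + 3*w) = (w^3 - 7*w^2 + 7*w + 15)/(w*(w + 3))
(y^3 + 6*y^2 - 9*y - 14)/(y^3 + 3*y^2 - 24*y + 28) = (y + 1)/(y - 2)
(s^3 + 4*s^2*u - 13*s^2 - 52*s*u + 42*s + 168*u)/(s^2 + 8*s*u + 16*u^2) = (s^2 - 13*s + 42)/(s + 4*u)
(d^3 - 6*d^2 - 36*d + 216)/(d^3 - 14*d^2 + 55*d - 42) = (d^2 - 36)/(d^2 - 8*d + 7)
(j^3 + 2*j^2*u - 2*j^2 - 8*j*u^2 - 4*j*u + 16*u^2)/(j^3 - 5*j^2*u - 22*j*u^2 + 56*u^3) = (2 - j)/(-j + 7*u)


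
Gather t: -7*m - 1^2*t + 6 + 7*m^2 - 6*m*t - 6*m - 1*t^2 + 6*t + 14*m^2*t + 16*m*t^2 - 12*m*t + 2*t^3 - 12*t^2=7*m^2 - 13*m + 2*t^3 + t^2*(16*m - 13) + t*(14*m^2 - 18*m + 5) + 6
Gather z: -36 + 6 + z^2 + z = z^2 + z - 30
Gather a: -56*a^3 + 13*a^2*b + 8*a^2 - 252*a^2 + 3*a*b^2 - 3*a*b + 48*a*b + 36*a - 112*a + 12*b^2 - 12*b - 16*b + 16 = -56*a^3 + a^2*(13*b - 244) + a*(3*b^2 + 45*b - 76) + 12*b^2 - 28*b + 16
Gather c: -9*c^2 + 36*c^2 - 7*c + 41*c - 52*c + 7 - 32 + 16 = 27*c^2 - 18*c - 9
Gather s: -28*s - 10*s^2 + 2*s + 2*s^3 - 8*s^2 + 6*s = 2*s^3 - 18*s^2 - 20*s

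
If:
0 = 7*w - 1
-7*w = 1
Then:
No Solution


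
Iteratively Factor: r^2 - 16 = (r - 4)*(r + 4)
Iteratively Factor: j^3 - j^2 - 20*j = (j)*(j^2 - j - 20) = j*(j - 5)*(j + 4)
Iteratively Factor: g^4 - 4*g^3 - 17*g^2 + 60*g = (g)*(g^3 - 4*g^2 - 17*g + 60) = g*(g + 4)*(g^2 - 8*g + 15) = g*(g - 5)*(g + 4)*(g - 3)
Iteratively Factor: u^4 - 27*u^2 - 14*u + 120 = (u - 2)*(u^3 + 2*u^2 - 23*u - 60) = (u - 2)*(u + 4)*(u^2 - 2*u - 15) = (u - 5)*(u - 2)*(u + 4)*(u + 3)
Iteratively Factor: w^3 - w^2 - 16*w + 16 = (w + 4)*(w^2 - 5*w + 4) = (w - 4)*(w + 4)*(w - 1)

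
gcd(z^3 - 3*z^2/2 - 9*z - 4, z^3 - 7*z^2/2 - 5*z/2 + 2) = z - 4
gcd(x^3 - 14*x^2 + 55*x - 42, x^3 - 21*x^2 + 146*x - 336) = x^2 - 13*x + 42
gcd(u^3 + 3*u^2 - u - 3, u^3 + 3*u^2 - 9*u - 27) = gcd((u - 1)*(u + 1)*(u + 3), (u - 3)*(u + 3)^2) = u + 3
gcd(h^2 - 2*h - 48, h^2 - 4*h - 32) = h - 8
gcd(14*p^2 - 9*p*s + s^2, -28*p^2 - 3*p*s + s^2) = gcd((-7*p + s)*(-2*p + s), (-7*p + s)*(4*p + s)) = 7*p - s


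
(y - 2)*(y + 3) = y^2 + y - 6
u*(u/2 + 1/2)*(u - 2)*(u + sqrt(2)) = u^4/2 - u^3/2 + sqrt(2)*u^3/2 - u^2 - sqrt(2)*u^2/2 - sqrt(2)*u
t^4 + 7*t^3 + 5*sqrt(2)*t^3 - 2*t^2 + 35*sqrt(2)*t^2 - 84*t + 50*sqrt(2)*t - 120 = (t + 2)*(t + 5)*(t - sqrt(2))*(t + 6*sqrt(2))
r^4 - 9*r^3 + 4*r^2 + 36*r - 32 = (r - 8)*(r - 2)*(r - 1)*(r + 2)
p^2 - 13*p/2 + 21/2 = (p - 7/2)*(p - 3)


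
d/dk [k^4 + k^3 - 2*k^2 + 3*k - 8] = 4*k^3 + 3*k^2 - 4*k + 3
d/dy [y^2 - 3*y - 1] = 2*y - 3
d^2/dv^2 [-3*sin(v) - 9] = 3*sin(v)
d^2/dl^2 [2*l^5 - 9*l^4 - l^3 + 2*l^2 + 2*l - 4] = 40*l^3 - 108*l^2 - 6*l + 4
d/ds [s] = 1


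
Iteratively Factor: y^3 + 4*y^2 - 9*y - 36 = (y - 3)*(y^2 + 7*y + 12) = (y - 3)*(y + 3)*(y + 4)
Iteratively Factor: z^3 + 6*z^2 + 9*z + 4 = (z + 4)*(z^2 + 2*z + 1) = (z + 1)*(z + 4)*(z + 1)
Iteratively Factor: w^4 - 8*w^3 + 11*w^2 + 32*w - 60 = (w - 5)*(w^3 - 3*w^2 - 4*w + 12) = (w - 5)*(w + 2)*(w^2 - 5*w + 6) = (w - 5)*(w - 3)*(w + 2)*(w - 2)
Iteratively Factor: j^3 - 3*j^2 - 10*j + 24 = (j - 2)*(j^2 - j - 12) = (j - 2)*(j + 3)*(j - 4)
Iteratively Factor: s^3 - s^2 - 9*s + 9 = (s + 3)*(s^2 - 4*s + 3) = (s - 3)*(s + 3)*(s - 1)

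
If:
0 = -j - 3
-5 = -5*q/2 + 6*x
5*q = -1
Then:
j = -3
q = -1/5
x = -11/12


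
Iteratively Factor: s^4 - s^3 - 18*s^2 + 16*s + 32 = (s - 4)*(s^3 + 3*s^2 - 6*s - 8) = (s - 4)*(s + 4)*(s^2 - s - 2) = (s - 4)*(s + 1)*(s + 4)*(s - 2)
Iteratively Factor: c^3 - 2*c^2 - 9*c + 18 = (c + 3)*(c^2 - 5*c + 6) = (c - 2)*(c + 3)*(c - 3)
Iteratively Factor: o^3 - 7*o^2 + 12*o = (o)*(o^2 - 7*o + 12) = o*(o - 4)*(o - 3)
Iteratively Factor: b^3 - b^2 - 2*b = (b - 2)*(b^2 + b) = (b - 2)*(b + 1)*(b)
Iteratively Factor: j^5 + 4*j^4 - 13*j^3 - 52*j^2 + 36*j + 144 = (j + 3)*(j^4 + j^3 - 16*j^2 - 4*j + 48) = (j + 2)*(j + 3)*(j^3 - j^2 - 14*j + 24) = (j - 2)*(j + 2)*(j + 3)*(j^2 + j - 12) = (j - 2)*(j + 2)*(j + 3)*(j + 4)*(j - 3)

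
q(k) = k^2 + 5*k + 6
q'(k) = 2*k + 5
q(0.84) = 10.91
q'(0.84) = 6.68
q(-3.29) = 0.37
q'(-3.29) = -1.58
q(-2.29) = -0.21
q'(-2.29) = 0.42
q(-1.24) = 1.34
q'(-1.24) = 2.52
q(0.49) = 8.69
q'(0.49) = 5.98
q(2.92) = 29.13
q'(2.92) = 10.84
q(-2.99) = -0.01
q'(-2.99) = -0.98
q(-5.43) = 8.33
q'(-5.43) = -5.86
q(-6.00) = 12.00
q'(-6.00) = -7.00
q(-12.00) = 90.00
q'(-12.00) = -19.00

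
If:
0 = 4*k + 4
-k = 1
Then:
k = -1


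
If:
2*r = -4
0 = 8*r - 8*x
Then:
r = -2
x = -2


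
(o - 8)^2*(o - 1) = o^3 - 17*o^2 + 80*o - 64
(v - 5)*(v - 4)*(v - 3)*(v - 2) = v^4 - 14*v^3 + 71*v^2 - 154*v + 120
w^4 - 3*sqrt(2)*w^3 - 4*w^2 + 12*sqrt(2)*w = w*(w - 2)*(w + 2)*(w - 3*sqrt(2))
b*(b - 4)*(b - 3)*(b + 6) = b^4 - b^3 - 30*b^2 + 72*b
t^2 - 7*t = t*(t - 7)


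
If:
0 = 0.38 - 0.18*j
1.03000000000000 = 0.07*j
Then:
No Solution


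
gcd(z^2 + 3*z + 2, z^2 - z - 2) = z + 1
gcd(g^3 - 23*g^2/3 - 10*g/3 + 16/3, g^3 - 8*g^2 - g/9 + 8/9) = g - 8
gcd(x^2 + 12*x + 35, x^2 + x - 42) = x + 7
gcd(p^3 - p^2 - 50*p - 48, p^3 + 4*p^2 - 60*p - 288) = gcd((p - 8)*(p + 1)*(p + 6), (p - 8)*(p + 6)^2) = p^2 - 2*p - 48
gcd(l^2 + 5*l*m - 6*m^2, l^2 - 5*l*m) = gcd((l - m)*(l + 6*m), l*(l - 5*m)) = 1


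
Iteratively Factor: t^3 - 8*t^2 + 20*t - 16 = (t - 2)*(t^2 - 6*t + 8) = (t - 4)*(t - 2)*(t - 2)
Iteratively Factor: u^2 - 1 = (u - 1)*(u + 1)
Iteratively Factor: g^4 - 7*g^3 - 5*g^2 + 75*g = (g - 5)*(g^3 - 2*g^2 - 15*g) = g*(g - 5)*(g^2 - 2*g - 15) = g*(g - 5)*(g + 3)*(g - 5)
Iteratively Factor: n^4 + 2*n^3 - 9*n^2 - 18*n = (n)*(n^3 + 2*n^2 - 9*n - 18) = n*(n - 3)*(n^2 + 5*n + 6) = n*(n - 3)*(n + 3)*(n + 2)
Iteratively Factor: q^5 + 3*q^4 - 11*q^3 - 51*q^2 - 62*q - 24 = (q + 1)*(q^4 + 2*q^3 - 13*q^2 - 38*q - 24) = (q + 1)*(q + 2)*(q^3 - 13*q - 12) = (q - 4)*(q + 1)*(q + 2)*(q^2 + 4*q + 3) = (q - 4)*(q + 1)*(q + 2)*(q + 3)*(q + 1)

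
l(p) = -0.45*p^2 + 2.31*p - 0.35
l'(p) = 2.31 - 0.9*p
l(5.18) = -0.46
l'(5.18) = -2.35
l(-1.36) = -4.32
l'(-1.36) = 3.53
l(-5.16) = -24.25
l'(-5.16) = 6.95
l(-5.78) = -28.74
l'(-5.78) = 7.51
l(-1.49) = -4.79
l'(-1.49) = 3.65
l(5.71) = -1.83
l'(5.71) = -2.83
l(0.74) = 1.11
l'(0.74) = 1.64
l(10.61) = -26.50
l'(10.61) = -7.24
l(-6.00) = -30.41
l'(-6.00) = 7.71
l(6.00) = -2.69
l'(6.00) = -3.09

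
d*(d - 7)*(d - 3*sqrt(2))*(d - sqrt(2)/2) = d^4 - 7*d^3 - 7*sqrt(2)*d^3/2 + 3*d^2 + 49*sqrt(2)*d^2/2 - 21*d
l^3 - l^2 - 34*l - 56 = (l - 7)*(l + 2)*(l + 4)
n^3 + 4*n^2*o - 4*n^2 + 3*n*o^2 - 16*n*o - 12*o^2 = (n - 4)*(n + o)*(n + 3*o)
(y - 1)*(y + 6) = y^2 + 5*y - 6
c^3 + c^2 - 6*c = c*(c - 2)*(c + 3)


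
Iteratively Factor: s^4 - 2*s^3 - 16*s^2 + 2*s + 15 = (s + 3)*(s^3 - 5*s^2 - s + 5) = (s - 1)*(s + 3)*(s^2 - 4*s - 5) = (s - 1)*(s + 1)*(s + 3)*(s - 5)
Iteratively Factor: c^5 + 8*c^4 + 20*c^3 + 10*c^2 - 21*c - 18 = (c - 1)*(c^4 + 9*c^3 + 29*c^2 + 39*c + 18) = (c - 1)*(c + 1)*(c^3 + 8*c^2 + 21*c + 18) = (c - 1)*(c + 1)*(c + 2)*(c^2 + 6*c + 9) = (c - 1)*(c + 1)*(c + 2)*(c + 3)*(c + 3)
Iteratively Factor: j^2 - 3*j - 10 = (j - 5)*(j + 2)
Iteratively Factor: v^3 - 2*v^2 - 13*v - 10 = (v + 2)*(v^2 - 4*v - 5) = (v + 1)*(v + 2)*(v - 5)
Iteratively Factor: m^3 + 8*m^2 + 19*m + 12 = (m + 1)*(m^2 + 7*m + 12) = (m + 1)*(m + 4)*(m + 3)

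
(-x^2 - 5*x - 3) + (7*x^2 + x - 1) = 6*x^2 - 4*x - 4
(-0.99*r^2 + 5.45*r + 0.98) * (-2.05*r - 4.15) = 2.0295*r^3 - 7.064*r^2 - 24.6265*r - 4.067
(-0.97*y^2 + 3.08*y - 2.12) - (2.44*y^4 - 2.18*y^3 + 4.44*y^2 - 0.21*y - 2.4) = -2.44*y^4 + 2.18*y^3 - 5.41*y^2 + 3.29*y + 0.28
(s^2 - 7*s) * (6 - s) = -s^3 + 13*s^2 - 42*s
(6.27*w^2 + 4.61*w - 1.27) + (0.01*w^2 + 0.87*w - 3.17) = 6.28*w^2 + 5.48*w - 4.44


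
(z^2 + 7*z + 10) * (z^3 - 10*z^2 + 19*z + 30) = z^5 - 3*z^4 - 41*z^3 + 63*z^2 + 400*z + 300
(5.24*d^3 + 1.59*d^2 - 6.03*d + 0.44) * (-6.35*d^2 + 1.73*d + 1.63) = -33.274*d^5 - 1.0313*d^4 + 49.5824*d^3 - 10.6342*d^2 - 9.0677*d + 0.7172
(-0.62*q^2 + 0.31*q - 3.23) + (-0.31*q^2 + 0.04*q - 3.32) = -0.93*q^2 + 0.35*q - 6.55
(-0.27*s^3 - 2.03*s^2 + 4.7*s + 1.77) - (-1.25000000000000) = -0.27*s^3 - 2.03*s^2 + 4.7*s + 3.02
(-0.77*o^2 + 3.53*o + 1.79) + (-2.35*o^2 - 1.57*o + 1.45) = -3.12*o^2 + 1.96*o + 3.24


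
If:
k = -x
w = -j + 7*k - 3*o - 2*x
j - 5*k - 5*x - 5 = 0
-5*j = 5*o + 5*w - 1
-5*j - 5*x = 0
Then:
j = 5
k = 5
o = 112/5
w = -136/5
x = -5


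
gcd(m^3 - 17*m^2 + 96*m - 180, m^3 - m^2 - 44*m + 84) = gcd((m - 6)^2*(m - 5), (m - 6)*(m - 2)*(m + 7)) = m - 6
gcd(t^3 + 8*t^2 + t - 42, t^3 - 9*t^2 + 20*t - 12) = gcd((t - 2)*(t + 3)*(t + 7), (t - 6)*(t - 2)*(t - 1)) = t - 2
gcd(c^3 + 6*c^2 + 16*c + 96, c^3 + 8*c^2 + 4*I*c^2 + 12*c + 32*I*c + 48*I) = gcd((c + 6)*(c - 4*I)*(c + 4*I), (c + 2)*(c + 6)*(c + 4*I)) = c^2 + c*(6 + 4*I) + 24*I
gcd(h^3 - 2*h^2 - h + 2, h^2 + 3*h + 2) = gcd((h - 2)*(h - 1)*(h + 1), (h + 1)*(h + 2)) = h + 1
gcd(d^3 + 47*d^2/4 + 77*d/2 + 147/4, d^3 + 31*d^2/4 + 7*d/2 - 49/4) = d^2 + 35*d/4 + 49/4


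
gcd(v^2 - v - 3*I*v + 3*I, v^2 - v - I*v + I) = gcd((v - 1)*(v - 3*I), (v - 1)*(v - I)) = v - 1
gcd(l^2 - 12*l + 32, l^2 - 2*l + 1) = 1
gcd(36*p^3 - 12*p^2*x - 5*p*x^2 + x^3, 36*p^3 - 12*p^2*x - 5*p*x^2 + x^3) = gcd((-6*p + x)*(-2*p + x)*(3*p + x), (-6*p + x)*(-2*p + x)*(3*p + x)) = 36*p^3 - 12*p^2*x - 5*p*x^2 + x^3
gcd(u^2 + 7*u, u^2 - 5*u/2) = u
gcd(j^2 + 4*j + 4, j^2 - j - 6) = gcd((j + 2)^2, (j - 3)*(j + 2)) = j + 2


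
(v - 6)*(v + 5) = v^2 - v - 30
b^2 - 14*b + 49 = (b - 7)^2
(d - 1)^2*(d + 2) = d^3 - 3*d + 2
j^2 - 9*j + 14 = (j - 7)*(j - 2)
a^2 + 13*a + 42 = (a + 6)*(a + 7)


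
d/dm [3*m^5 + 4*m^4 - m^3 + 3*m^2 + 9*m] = 15*m^4 + 16*m^3 - 3*m^2 + 6*m + 9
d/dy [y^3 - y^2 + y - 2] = 3*y^2 - 2*y + 1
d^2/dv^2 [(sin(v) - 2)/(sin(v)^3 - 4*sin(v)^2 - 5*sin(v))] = 2*(-2*sin(v)^3 + 17*sin(v)^2 - 76*sin(v) + 116 + 29/sin(v) - 70/sin(v)^2 - 50/sin(v)^3)/((sin(v) - 5)^3*(sin(v) + 1)^2)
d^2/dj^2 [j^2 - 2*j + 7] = 2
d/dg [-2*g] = -2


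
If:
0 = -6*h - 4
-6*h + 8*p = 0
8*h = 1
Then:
No Solution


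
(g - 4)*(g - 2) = g^2 - 6*g + 8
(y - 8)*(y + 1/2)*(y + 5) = y^3 - 5*y^2/2 - 83*y/2 - 20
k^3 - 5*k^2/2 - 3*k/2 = k*(k - 3)*(k + 1/2)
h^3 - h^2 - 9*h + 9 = (h - 3)*(h - 1)*(h + 3)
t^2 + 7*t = t*(t + 7)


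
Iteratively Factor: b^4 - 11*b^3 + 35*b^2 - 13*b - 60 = (b - 5)*(b^3 - 6*b^2 + 5*b + 12) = (b - 5)*(b + 1)*(b^2 - 7*b + 12) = (b - 5)*(b - 4)*(b + 1)*(b - 3)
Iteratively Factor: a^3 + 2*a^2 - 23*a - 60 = (a + 4)*(a^2 - 2*a - 15) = (a - 5)*(a + 4)*(a + 3)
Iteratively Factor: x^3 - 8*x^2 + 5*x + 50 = (x - 5)*(x^2 - 3*x - 10) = (x - 5)*(x + 2)*(x - 5)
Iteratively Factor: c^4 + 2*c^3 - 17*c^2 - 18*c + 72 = (c + 3)*(c^3 - c^2 - 14*c + 24) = (c - 2)*(c + 3)*(c^2 + c - 12) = (c - 2)*(c + 3)*(c + 4)*(c - 3)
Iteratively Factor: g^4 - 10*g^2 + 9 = (g + 3)*(g^3 - 3*g^2 - g + 3) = (g + 1)*(g + 3)*(g^2 - 4*g + 3) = (g - 1)*(g + 1)*(g + 3)*(g - 3)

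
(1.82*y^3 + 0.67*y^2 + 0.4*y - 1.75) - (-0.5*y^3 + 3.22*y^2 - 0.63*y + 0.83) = 2.32*y^3 - 2.55*y^2 + 1.03*y - 2.58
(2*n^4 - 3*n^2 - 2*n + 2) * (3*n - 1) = 6*n^5 - 2*n^4 - 9*n^3 - 3*n^2 + 8*n - 2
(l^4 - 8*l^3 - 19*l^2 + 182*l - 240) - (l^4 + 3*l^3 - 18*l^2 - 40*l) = -11*l^3 - l^2 + 222*l - 240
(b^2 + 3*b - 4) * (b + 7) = b^3 + 10*b^2 + 17*b - 28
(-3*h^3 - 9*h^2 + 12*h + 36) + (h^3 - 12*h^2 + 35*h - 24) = -2*h^3 - 21*h^2 + 47*h + 12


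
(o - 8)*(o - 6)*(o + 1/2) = o^3 - 27*o^2/2 + 41*o + 24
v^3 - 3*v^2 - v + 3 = (v - 3)*(v - 1)*(v + 1)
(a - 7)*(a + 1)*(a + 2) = a^3 - 4*a^2 - 19*a - 14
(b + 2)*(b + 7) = b^2 + 9*b + 14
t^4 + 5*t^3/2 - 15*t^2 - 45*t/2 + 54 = (t - 3)*(t - 3/2)*(t + 3)*(t + 4)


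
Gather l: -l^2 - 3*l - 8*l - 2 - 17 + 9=-l^2 - 11*l - 10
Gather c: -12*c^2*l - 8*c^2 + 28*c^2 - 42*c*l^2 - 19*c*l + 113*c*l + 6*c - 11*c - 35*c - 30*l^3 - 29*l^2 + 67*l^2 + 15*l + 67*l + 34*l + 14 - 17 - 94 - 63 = c^2*(20 - 12*l) + c*(-42*l^2 + 94*l - 40) - 30*l^3 + 38*l^2 + 116*l - 160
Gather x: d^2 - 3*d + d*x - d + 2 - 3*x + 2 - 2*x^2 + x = d^2 - 4*d - 2*x^2 + x*(d - 2) + 4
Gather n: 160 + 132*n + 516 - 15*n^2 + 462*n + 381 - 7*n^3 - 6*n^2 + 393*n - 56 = -7*n^3 - 21*n^2 + 987*n + 1001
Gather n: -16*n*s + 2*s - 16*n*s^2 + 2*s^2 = n*(-16*s^2 - 16*s) + 2*s^2 + 2*s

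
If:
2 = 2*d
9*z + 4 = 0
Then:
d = 1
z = -4/9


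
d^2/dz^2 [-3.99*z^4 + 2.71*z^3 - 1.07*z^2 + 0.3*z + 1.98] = -47.88*z^2 + 16.26*z - 2.14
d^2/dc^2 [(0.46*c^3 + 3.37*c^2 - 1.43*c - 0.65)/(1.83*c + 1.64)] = (3.080988*c^3 + 8.283312*c^2 + 7.423296*c + 22.357766)/(6.128487*c^3 + 16.476588*c^2 + 14.765904*c + 4.410944)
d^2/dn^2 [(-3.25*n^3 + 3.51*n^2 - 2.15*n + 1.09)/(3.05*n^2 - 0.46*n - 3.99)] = (-5.6843418860808e-14*n^5 - 110.62884*n^3 + 281.33772*n^2 - 476.60412*n + 146.64212)/(28.372625*n^6 - 12.83745*n^5 - 109.414785*n^4 + 33.490484*n^3 + 143.136063*n^2 - 21.969738*n - 63.521199)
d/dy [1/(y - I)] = -1/(y - I)^2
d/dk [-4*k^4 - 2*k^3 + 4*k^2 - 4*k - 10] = -16*k^3 - 6*k^2 + 8*k - 4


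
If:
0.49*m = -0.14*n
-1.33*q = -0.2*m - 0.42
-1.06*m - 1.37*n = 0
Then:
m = 0.00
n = 0.00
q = 0.32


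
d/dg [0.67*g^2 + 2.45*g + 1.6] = 1.34*g + 2.45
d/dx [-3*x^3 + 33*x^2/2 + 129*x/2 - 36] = -9*x^2 + 33*x + 129/2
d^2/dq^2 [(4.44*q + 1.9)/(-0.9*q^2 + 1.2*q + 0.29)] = ((1.8*q - 1.2)*(3.6*q - 2.4)*(4.44*q + 1.9) + (23.976*q - 7.236)*(-0.9*q^2 + 1.2*q + 0.29))/(-0.9*q^2 + 1.2*q + 0.29)^3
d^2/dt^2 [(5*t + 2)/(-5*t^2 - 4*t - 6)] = 2*(5*t + 2)*(75*t^2 + 60*t - 4*(5*t + 2)^2 + 90)/(5*t^2 + 4*t + 6)^3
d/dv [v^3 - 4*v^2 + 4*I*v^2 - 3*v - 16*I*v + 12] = 3*v^2 + 8*v*(-1 + I) - 3 - 16*I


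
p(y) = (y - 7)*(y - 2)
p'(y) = 2*y - 9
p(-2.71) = 45.73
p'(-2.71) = -14.42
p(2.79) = -3.33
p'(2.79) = -3.42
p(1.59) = 2.22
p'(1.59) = -5.82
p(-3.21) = 53.19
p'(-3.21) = -15.42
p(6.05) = -3.85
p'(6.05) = 3.10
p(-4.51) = 74.93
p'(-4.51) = -18.02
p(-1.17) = 25.90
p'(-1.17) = -11.34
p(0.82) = 7.29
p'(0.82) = -7.36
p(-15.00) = 374.00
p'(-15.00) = -39.00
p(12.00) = 50.00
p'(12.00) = 15.00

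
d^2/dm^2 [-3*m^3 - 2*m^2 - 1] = -18*m - 4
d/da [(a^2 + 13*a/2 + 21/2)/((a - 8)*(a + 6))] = (-17*a^2 - 234*a - 582)/(2*(a^4 - 4*a^3 - 92*a^2 + 192*a + 2304))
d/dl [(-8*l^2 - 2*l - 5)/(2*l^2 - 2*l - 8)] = (10*l^2 + 74*l + 3)/(2*(l^4 - 2*l^3 - 7*l^2 + 8*l + 16))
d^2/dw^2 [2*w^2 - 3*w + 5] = 4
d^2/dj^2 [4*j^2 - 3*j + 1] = 8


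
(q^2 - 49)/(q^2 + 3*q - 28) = (q - 7)/(q - 4)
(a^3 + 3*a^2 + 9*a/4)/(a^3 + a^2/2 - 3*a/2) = (a + 3/2)/(a - 1)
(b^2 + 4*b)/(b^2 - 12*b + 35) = b*(b + 4)/(b^2 - 12*b + 35)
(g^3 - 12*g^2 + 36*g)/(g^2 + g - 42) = g*(g - 6)/(g + 7)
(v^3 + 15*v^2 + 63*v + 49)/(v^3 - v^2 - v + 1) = (v^2 + 14*v + 49)/(v^2 - 2*v + 1)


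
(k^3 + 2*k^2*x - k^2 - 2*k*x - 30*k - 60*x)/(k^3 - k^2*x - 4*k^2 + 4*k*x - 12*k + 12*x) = (-k^2 - 2*k*x - 5*k - 10*x)/(-k^2 + k*x - 2*k + 2*x)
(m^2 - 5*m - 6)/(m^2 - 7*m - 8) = (m - 6)/(m - 8)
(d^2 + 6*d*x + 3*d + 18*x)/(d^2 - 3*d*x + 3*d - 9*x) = (-d - 6*x)/(-d + 3*x)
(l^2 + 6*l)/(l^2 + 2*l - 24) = l/(l - 4)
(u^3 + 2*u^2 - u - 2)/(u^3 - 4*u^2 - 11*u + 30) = (u^3 + 2*u^2 - u - 2)/(u^3 - 4*u^2 - 11*u + 30)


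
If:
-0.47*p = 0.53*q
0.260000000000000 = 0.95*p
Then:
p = 0.27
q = -0.24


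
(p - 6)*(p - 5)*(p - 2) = p^3 - 13*p^2 + 52*p - 60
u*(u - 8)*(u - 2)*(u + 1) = u^4 - 9*u^3 + 6*u^2 + 16*u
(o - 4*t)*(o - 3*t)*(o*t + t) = o^3*t - 7*o^2*t^2 + o^2*t + 12*o*t^3 - 7*o*t^2 + 12*t^3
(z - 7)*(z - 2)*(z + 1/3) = z^3 - 26*z^2/3 + 11*z + 14/3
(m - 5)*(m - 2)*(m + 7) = m^3 - 39*m + 70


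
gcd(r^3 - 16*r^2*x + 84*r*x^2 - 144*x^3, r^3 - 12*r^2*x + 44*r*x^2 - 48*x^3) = r^2 - 10*r*x + 24*x^2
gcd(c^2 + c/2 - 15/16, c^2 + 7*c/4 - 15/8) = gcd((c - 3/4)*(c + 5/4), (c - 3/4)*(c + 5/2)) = c - 3/4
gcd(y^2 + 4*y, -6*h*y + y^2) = y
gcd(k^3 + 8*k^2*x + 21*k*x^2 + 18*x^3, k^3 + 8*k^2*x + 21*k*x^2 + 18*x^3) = k^3 + 8*k^2*x + 21*k*x^2 + 18*x^3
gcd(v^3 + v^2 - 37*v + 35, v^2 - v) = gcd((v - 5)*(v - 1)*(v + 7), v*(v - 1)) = v - 1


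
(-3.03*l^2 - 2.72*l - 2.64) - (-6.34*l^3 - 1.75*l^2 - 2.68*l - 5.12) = 6.34*l^3 - 1.28*l^2 - 0.04*l + 2.48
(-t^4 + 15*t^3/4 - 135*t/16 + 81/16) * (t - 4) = -t^5 + 31*t^4/4 - 15*t^3 - 135*t^2/16 + 621*t/16 - 81/4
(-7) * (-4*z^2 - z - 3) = 28*z^2 + 7*z + 21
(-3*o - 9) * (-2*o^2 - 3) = 6*o^3 + 18*o^2 + 9*o + 27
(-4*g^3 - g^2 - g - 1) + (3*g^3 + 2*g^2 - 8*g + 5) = -g^3 + g^2 - 9*g + 4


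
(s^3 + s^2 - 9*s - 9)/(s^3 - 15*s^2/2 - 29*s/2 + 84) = 2*(s^2 + 4*s + 3)/(2*s^2 - 9*s - 56)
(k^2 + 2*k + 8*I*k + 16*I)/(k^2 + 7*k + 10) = (k + 8*I)/(k + 5)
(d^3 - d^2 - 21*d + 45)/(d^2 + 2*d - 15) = d - 3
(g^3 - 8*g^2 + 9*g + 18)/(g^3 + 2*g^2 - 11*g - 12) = (g - 6)/(g + 4)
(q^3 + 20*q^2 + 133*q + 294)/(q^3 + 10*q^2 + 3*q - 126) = (q + 7)/(q - 3)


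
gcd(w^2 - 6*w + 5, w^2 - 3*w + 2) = w - 1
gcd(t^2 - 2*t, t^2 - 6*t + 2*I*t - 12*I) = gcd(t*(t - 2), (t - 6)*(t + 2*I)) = 1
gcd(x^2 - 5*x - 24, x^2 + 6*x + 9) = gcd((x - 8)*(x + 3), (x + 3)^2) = x + 3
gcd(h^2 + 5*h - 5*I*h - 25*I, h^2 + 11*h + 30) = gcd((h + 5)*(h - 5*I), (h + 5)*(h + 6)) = h + 5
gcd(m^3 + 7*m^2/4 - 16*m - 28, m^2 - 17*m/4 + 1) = m - 4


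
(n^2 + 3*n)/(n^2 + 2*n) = (n + 3)/(n + 2)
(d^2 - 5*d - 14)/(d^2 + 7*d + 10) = (d - 7)/(d + 5)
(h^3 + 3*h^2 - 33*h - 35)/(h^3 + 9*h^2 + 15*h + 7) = (h - 5)/(h + 1)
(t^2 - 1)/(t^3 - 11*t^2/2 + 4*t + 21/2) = 2*(t - 1)/(2*t^2 - 13*t + 21)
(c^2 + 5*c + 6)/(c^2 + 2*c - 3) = (c + 2)/(c - 1)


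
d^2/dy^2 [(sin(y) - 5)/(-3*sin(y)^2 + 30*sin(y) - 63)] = (sin(y)^5 - 10*sin(y)^4 + 22*sin(y)^3 + 160*sin(y)^2 - 783*sin(y) + 370)/(3*(sin(y)^2 - 10*sin(y) + 21)^3)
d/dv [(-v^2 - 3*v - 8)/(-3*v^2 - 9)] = (-v^2 - 10*v/3 + 3)/(v^4 + 6*v^2 + 9)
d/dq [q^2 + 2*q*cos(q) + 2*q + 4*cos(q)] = -2*q*sin(q) + 2*q - 4*sin(q) + 2*cos(q) + 2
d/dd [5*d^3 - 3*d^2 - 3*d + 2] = 15*d^2 - 6*d - 3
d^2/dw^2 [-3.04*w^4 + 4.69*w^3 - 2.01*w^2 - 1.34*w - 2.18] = -36.48*w^2 + 28.14*w - 4.02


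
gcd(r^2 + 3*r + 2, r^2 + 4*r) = 1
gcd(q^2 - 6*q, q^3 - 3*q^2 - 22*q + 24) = q - 6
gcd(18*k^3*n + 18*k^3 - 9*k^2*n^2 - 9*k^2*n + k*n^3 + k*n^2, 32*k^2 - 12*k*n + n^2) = 1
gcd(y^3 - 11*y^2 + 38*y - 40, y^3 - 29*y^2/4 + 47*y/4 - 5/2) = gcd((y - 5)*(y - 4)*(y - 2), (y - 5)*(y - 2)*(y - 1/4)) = y^2 - 7*y + 10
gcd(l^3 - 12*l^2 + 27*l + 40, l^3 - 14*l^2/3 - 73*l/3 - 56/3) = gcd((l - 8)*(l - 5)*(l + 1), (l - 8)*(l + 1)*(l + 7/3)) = l^2 - 7*l - 8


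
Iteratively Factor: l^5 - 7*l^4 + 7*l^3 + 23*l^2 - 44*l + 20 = (l - 1)*(l^4 - 6*l^3 + l^2 + 24*l - 20) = (l - 5)*(l - 1)*(l^3 - l^2 - 4*l + 4) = (l - 5)*(l - 1)*(l + 2)*(l^2 - 3*l + 2) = (l - 5)*(l - 1)^2*(l + 2)*(l - 2)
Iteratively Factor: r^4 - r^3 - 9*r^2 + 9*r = (r + 3)*(r^3 - 4*r^2 + 3*r) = (r - 1)*(r + 3)*(r^2 - 3*r) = r*(r - 1)*(r + 3)*(r - 3)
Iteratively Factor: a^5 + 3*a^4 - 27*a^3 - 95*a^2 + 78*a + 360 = (a - 5)*(a^4 + 8*a^3 + 13*a^2 - 30*a - 72) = (a - 5)*(a + 4)*(a^3 + 4*a^2 - 3*a - 18) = (a - 5)*(a + 3)*(a + 4)*(a^2 + a - 6) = (a - 5)*(a - 2)*(a + 3)*(a + 4)*(a + 3)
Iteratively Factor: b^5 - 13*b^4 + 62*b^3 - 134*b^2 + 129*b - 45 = (b - 1)*(b^4 - 12*b^3 + 50*b^2 - 84*b + 45) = (b - 5)*(b - 1)*(b^3 - 7*b^2 + 15*b - 9) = (b - 5)*(b - 1)^2*(b^2 - 6*b + 9) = (b - 5)*(b - 3)*(b - 1)^2*(b - 3)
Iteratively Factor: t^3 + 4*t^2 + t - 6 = (t - 1)*(t^2 + 5*t + 6) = (t - 1)*(t + 3)*(t + 2)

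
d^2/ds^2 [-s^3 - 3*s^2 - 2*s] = -6*s - 6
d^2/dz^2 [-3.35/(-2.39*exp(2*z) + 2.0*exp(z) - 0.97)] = ((6.7 - 32.026*exp(z))*(2.39*exp(2*z) - 2.0*exp(z) + 0.97) + 3.35*(4.78*exp(z) - 2.0)*(9.56*exp(z) - 4.0)*exp(z))*exp(z)/(2.39*exp(2*z) - 2.0*exp(z) + 0.97)^3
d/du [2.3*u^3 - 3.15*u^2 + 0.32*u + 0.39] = 6.9*u^2 - 6.3*u + 0.32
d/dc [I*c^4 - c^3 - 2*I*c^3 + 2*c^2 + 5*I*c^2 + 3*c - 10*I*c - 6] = 4*I*c^3 + c^2*(-3 - 6*I) + c*(4 + 10*I) + 3 - 10*I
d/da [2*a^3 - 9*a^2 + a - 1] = 6*a^2 - 18*a + 1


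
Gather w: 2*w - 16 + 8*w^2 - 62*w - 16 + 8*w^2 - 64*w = 16*w^2 - 124*w - 32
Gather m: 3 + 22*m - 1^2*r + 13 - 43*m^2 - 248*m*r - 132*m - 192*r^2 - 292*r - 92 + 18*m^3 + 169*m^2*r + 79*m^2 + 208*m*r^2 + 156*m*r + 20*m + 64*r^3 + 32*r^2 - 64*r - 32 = 18*m^3 + m^2*(169*r + 36) + m*(208*r^2 - 92*r - 90) + 64*r^3 - 160*r^2 - 357*r - 108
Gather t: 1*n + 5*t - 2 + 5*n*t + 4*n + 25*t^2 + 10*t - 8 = 5*n + 25*t^2 + t*(5*n + 15) - 10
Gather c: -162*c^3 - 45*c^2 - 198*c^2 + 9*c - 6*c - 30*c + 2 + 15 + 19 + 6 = -162*c^3 - 243*c^2 - 27*c + 42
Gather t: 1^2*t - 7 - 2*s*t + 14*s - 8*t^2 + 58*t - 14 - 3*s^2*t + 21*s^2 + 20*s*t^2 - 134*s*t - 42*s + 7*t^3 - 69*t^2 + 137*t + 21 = 21*s^2 - 28*s + 7*t^3 + t^2*(20*s - 77) + t*(-3*s^2 - 136*s + 196)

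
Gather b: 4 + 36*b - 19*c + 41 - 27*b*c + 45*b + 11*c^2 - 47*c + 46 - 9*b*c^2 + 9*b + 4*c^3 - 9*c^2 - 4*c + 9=b*(-9*c^2 - 27*c + 90) + 4*c^3 + 2*c^2 - 70*c + 100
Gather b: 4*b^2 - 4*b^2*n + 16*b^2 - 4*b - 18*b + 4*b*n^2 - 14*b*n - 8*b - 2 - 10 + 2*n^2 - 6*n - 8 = b^2*(20 - 4*n) + b*(4*n^2 - 14*n - 30) + 2*n^2 - 6*n - 20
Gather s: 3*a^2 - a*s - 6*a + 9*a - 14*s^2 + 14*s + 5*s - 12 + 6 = 3*a^2 + 3*a - 14*s^2 + s*(19 - a) - 6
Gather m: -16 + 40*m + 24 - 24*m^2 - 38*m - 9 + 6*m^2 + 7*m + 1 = -18*m^2 + 9*m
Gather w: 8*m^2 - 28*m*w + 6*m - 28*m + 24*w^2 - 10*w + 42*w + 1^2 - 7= 8*m^2 - 22*m + 24*w^2 + w*(32 - 28*m) - 6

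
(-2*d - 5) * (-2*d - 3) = 4*d^2 + 16*d + 15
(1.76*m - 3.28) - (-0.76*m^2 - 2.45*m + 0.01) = 0.76*m^2 + 4.21*m - 3.29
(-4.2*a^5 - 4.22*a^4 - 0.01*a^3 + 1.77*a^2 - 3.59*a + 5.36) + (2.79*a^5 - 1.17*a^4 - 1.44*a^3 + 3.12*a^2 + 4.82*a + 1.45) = -1.41*a^5 - 5.39*a^4 - 1.45*a^3 + 4.89*a^2 + 1.23*a + 6.81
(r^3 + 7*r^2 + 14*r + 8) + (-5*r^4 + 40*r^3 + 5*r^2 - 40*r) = -5*r^4 + 41*r^3 + 12*r^2 - 26*r + 8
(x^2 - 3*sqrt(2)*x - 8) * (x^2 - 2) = x^4 - 3*sqrt(2)*x^3 - 10*x^2 + 6*sqrt(2)*x + 16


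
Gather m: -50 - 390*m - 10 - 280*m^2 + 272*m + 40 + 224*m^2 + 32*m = -56*m^2 - 86*m - 20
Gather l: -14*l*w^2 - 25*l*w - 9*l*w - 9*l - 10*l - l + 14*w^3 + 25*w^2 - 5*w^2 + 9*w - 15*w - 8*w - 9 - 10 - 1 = l*(-14*w^2 - 34*w - 20) + 14*w^3 + 20*w^2 - 14*w - 20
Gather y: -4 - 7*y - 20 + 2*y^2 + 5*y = 2*y^2 - 2*y - 24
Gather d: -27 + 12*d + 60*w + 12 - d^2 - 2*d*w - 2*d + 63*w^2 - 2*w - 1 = -d^2 + d*(10 - 2*w) + 63*w^2 + 58*w - 16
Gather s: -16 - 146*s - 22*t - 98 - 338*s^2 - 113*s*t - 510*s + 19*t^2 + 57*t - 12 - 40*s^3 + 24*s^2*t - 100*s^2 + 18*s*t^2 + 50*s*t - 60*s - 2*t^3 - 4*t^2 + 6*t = -40*s^3 + s^2*(24*t - 438) + s*(18*t^2 - 63*t - 716) - 2*t^3 + 15*t^2 + 41*t - 126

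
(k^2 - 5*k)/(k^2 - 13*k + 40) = k/(k - 8)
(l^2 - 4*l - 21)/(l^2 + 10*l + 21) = (l - 7)/(l + 7)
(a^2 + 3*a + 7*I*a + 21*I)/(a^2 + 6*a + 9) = (a + 7*I)/(a + 3)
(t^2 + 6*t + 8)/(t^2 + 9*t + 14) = (t + 4)/(t + 7)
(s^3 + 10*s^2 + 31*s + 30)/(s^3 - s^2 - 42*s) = (s^3 + 10*s^2 + 31*s + 30)/(s*(s^2 - s - 42))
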